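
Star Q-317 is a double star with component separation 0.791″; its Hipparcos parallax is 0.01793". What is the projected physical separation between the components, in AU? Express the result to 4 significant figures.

d = 1/p = 1/0.01793″ = 55.772 pc.
At distance d (pc), an angle of θ arcsec spans θ·d AU: s = 0.791 × 55.772 = 44.116 AU.

44.12 AU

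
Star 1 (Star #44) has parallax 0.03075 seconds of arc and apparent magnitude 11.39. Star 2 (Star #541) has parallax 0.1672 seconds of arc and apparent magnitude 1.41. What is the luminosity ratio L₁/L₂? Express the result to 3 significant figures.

L₁/L₂ = 0.00301

d₁ = 1/p₁ = 1/0.03075″ = 32.52 pc; d₂ = 1/p₂ = 1/0.1672″ = 5.9809 pc.
M₁ = m₁ − 5 log₁₀ d₁ + 5 = 11.39 − 7.5608 + 5 = 8.8292.
M₂ = 1.41 − 3.8838 + 5 = 2.5262.
L₁/L₂ = 10^(0.4(M₂ − M₁)) = 10^(0.4 × (-6.3030)) = 10^(-2.52120) = 0.0030116.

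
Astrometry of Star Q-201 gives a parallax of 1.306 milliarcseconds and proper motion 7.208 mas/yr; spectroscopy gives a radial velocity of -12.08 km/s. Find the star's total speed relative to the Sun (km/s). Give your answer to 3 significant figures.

d = 1/p = 1/0.001306″ = 765.7 pc.
μ = 7.208 mas/yr = 0.007208 ″/yr.
v_t = 4.740 μ d = 4.740 × 0.007208 × 765.7 = 26.161 km/s.
v = √(v_r² + v_t²) = √((-12.08)² + 26.161²) = √830.324 = 28.815 km/s.

28.8 km/s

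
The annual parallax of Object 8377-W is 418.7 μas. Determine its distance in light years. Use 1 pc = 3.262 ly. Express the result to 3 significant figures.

p = 418.7 μas = 0.0004187 arcsec.
d = 1/p = 1/0.0004187 = 2388.3 pc.
In light-years: 2388.3 × 3.262 = 7790.6 ly.

7790 light years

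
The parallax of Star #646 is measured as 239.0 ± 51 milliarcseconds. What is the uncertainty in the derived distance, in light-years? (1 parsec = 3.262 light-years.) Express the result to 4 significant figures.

2.912 ly

d = 1/p, so σ_d = σ_p / p².
σ_d = 0.0510 / (0.2390)² = 0.0510 / 0.057121 = 0.89284 pc = 0.89284 × 3.262 ly = 2.9124 ly.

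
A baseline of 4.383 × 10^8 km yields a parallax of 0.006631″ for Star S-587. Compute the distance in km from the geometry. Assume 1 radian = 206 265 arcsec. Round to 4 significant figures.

θ = 0.006631″ = 0.006631/206265 = 3.2148 × 10^-8 rad.
d = B/θ = (4.383 × 10^8) / (3.2148 × 10^-8) = 1.3634 × 10^16 km.

1.363 × 10^16 km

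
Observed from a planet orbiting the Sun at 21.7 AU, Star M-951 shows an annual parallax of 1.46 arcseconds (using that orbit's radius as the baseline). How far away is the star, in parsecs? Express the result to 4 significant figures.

With baseline B (in AU) and parallax p (in arcsec), d = B/p parsecs.
d = 21.7 / 1.46 = 14.863 pc.

14.86 pc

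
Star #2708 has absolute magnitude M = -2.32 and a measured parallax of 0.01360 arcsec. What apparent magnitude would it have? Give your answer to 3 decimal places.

d = 1/p = 1/0.01360″ = 73.529 pc.
m − M = 5 log₁₀ d − 5 = 5 log₁₀(73.529) − 5 = 9.3323 − 5 = 4.3323.
m = M + (m − M) = -2.32 + 4.3323 = 2.012.

m = 2.012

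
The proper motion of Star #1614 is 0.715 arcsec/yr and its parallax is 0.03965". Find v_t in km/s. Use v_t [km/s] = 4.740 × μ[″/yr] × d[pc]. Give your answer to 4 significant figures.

d = 1/p = 1/0.03965″ = 25.221 pc.
v_t = 4.74 × μ × d = 4.74 × 0.715 × 25.221 = 85.476 km/s.

85.48 km/s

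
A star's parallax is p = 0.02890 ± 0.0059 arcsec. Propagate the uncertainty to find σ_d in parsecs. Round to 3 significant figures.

d = 1/p, so σ_d = σ_p / p².
σ_d = 0.00590 / (0.02890)² = 0.00590 / 0.00083521 = 7.0641 pc.

7.06 pc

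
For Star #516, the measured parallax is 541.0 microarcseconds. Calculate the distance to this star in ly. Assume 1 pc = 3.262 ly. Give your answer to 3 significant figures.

6030 ly

p = 541.0 microarcseconds = 0.0005410 arcsec.
d = 1/p = 1/0.0005410 = 1848.4 pc.
In light-years: 1848.4 × 3.262 = 6029.5 ly.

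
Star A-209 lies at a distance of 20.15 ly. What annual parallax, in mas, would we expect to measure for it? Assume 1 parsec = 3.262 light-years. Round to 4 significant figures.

161.9 mas

d = 20.15 ly ÷ 3.262 = 6.1772 pc.
p = 1/d = 1/6.1772 = 0.16189 arcsec.
= 0.16189 × 1000 = 161.89 mas.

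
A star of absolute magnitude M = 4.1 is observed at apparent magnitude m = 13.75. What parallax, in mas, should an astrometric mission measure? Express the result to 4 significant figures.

1.175 mas

m − M = 13.75 − 4.1 = 9.65.
d = 10^((m−M)/5 + 1) = 10^2.930 = 851.14 pc.
p = 1/d = 1/851.14 = 0.0011749 arcsec = 1.1749 mas.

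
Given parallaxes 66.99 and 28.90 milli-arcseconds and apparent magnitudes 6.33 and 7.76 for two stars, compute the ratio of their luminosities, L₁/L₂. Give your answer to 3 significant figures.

d₁ = 1/p₁ = 1/0.06699″ = 14.928 pc; d₂ = 1/p₂ = 1/0.02890″ = 34.602 pc.
M₁ = m₁ − 5 log₁₀ d₁ + 5 = 6.33 − 5.8700 + 5 = 5.4600.
M₂ = 7.76 − 7.6955 + 5 = 5.0645.
L₁/L₂ = 10^(0.4(M₂ − M₁)) = 10^(0.4 × (-0.3955)) = 10^(-0.15820) = 0.6947.

L₁/L₂ = 0.695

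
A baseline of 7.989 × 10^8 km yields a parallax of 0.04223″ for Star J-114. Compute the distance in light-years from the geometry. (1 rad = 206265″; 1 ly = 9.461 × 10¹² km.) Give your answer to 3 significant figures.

412 ly

θ = 0.04223″ = 0.04223/206265 = 2.0474 × 10^-7 rad.
d = B/θ = (7.989 × 10^8) / (2.0474 × 10^-7) = 3.9020 × 10^15 km = (3.9020 × 10^15) / (9.461 × 10^12) ly = 412.43 ly.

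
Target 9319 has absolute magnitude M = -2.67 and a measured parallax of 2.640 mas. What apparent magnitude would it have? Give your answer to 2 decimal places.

d = 1/p = 1/0.002640″ = 378.79 pc.
m − M = 5 log₁₀ d − 5 = 5 log₁₀(378.79) − 5 = 12.8920 − 5 = 7.8920.
m = M + (m − M) = -2.67 + 7.8920 = 5.22.

m = 5.22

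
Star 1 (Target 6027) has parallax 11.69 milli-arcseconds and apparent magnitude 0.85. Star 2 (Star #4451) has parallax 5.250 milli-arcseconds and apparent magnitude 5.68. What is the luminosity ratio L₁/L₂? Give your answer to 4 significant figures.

d₁ = 1/p₁ = 1/0.01169″ = 85.543 pc; d₂ = 1/p₂ = 1/0.005250″ = 190.48 pc.
M₁ = m₁ − 5 log₁₀ d₁ + 5 = 0.85 − 9.6609 + 5 = -3.8109.
M₂ = 5.68 − 11.3992 + 5 = -0.7192.
L₁/L₂ = 10^(0.4(M₂ − M₁)) = 10^(0.4 × 3.0917) = 10^1.23668 = 17.246.

L₁/L₂ = 17.25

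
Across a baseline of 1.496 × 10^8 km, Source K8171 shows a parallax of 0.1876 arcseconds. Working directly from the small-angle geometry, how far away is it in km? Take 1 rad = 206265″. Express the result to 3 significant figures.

1.64 × 10^14 km

θ = 0.1876″ = 0.1876/206265 = 9.0951 × 10^-7 rad.
d = B/θ = (1.496 × 10^8) / (9.0951 × 10^-7) = 1.6448 × 10^14 km.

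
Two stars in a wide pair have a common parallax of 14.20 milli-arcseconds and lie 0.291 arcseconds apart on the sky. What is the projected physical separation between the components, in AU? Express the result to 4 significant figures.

d = 1/p = 1/0.01420″ = 70.423 pc.
At distance d (pc), an angle of θ arcsec spans θ·d AU: s = 0.291 × 70.423 = 20.493 AU.

20.49 AU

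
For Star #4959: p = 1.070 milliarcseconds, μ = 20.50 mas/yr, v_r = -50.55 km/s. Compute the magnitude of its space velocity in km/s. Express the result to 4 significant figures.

103.9 km/s

d = 1/p = 1/0.001070″ = 934.58 pc.
μ = 20.50 mas/yr = 0.02050 ″/yr.
v_t = 4.740 μ d = 4.740 × 0.02050 × 934.58 = 90.813 km/s.
v = √(v_r² + v_t²) = √((-50.55)² + 90.813²) = √10802.3 = 103.93 km/s.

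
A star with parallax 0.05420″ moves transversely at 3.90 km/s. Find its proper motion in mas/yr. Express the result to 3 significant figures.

44.6 mas/yr

d = 1/p = 1/0.05420″ = 18.45 pc.
μ = v_t / (4.74 d) = 3.90 / (4.74 × 18.45) = 3.90 / 87.453 = 0.044595 ″/yr = 44.595 mas/yr.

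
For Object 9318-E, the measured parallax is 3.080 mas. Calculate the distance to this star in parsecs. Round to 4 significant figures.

324.7 pc

p = 3.080 mas = 0.003080 arcsec.
d = 1/p = 1/0.003080 = 324.68 pc.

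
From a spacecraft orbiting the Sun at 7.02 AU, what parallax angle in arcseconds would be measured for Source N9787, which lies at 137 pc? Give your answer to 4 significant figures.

0.05124 arcsec

p (arcsec) = B (AU) / d (pc).
p = 7.02 / 137 = 0.051241 arcsec.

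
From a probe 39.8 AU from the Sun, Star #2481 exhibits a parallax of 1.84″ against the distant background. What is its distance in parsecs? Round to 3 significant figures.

With baseline B (in AU) and parallax p (in arcsec), d = B/p parsecs.
d = 39.8 / 1.84 = 21.63 pc.

21.6 pc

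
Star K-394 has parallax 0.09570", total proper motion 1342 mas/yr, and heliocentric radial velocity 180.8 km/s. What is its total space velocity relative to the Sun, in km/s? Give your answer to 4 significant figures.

d = 1/p = 1/0.09570″ = 10.449 pc.
μ = 1342 mas/yr = 1.342 ″/yr.
v_t = 4.740 μ d = 4.740 × 1.342 × 10.449 = 66.467 km/s.
v = √(v_r² + v_t²) = √(180.8² + 66.467²) = √37106.5 = 192.63 km/s.

192.6 km/s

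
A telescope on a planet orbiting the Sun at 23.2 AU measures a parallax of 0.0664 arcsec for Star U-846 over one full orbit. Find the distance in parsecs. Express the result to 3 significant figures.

With baseline B (in AU) and parallax p (in arcsec), d = B/p parsecs.
d = 23.2 / 0.0664 = 349.4 pc.

349 pc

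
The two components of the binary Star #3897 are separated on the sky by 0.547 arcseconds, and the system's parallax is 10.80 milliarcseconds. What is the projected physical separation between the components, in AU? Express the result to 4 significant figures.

d = 1/p = 1/0.01080″ = 92.593 pc.
At distance d (pc), an angle of θ arcsec spans θ·d AU: s = 0.547 × 92.593 = 50.648 AU.

50.65 AU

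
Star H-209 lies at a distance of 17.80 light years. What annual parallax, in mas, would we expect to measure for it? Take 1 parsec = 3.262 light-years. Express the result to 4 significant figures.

183.3 mas

d = 17.80 ly ÷ 3.262 = 5.4568 pc.
p = 1/d = 1/5.4568 = 0.18326 arcsec.
= 0.18326 × 1000 = 183.26 mas.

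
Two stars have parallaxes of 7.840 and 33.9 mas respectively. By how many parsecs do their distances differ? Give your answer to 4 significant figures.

98.05 pc

d_A = 1/0.007840″ = 127.55 pc; d_B = 1/0.03390″ = 29.499 pc.
|d_B − d_A| = |29.499 − 127.55| = 98.051 pc.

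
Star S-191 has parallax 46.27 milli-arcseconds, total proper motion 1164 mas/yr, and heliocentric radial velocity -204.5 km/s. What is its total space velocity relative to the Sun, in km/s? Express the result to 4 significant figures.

d = 1/p = 1/0.04627″ = 21.612 pc.
μ = 1164 mas/yr = 1.164 ″/yr.
v_t = 4.740 μ d = 4.740 × 1.164 × 21.612 = 119.24 km/s.
v = √(v_r² + v_t²) = √((-204.5)² + 119.24²) = √56038.4 = 236.72 km/s.

236.7 km/s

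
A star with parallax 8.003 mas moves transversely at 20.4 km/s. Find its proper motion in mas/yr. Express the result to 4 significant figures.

34.44 mas/yr

d = 1/p = 1/0.008003″ = 124.95 pc.
μ = v_t / (4.74 d) = 20.4 / (4.74 × 124.95) = 20.4 / 592.26 = 0.034444 ″/yr = 34.444 mas/yr.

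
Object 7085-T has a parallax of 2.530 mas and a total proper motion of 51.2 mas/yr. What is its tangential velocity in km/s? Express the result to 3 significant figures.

d = 1/p = 1/0.002530″ = 395.26 pc.
μ = 51.2 mas/yr = 0.0512 ″/yr.
v_t = 4.74 × μ × d = 4.74 × 0.0512 × 395.26 = 95.925 km/s.

95.9 km/s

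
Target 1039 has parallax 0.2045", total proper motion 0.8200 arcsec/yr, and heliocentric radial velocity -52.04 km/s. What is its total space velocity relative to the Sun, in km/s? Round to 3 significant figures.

d = 1/p = 1/0.2045″ = 4.89 pc.
v_t = 4.740 μ d = 4.740 × 0.8200 × 4.89 = 19.006 km/s.
v = √(v_r² + v_t²) = √((-52.04)² + 19.006²) = √3069.39 = 55.402 km/s.

55.4 km/s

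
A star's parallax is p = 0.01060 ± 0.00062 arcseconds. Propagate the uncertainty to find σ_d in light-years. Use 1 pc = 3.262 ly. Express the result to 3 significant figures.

18.0 ly

d = 1/p, so σ_d = σ_p / p².
σ_d = 0.000620 / (0.01060)² = 0.000620 / 0.00011236 = 5.518 pc = 5.518 × 3.262 ly = 18 ly.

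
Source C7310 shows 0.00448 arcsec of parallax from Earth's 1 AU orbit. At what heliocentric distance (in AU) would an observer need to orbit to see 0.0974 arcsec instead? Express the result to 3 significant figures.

Parallax scales linearly with baseline: p ∝ B, so B = p_target / p_Earth × 1 AU.
B = 0.0974 / 0.00448 = 21.741 AU.

21.7 AU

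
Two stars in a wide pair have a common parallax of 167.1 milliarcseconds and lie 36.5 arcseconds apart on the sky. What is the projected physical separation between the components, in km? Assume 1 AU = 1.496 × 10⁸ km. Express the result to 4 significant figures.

3.268 × 10^10 km

d = 1/p = 1/0.1671″ = 5.9844 pc.
At distance d (pc), an angle of θ arcsec spans θ·d AU: s = 36.5 × 5.9844 = 218.43 AU.
= 218.43 × 1.496 × 10⁸ km = 3.2677 × 10^10 km.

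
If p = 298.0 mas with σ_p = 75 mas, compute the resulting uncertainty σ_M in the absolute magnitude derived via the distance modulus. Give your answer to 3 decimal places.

M = m − 5 log₁₀ d + 5 = m + 5 log₁₀ p + 5, so ∂M/∂p = 5/(p ln 10).
σ_M = (5/ln 10) · (σ_p/p) = 2.1715 × 75/298.0 = 2.1715 × 0.25168 = 0.54652.

σ_M = 0.547 mag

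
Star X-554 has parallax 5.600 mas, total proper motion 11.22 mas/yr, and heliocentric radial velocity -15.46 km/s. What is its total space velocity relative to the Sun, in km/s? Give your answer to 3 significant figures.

d = 1/p = 1/0.005600″ = 178.57 pc.
μ = 11.22 mas/yr = 0.01122 ″/yr.
v_t = 4.740 μ d = 4.740 × 0.01122 × 178.57 = 9.4969 km/s.
v = √(v_r² + v_t²) = √((-15.46)² + 9.4969²) = √329.203 = 18.144 km/s.

18.1 km/s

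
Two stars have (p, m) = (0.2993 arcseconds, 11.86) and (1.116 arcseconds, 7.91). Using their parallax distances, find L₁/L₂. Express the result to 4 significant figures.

d₁ = 1/p₁ = 1/0.2993″ = 3.3411 pc; d₂ = 1/p₂ = 1/1.116″ = 0.89606 pc.
M₁ = m₁ − 5 log₁₀ d₁ + 5 = 11.86 − 2.6194 + 5 = 14.2406.
M₂ = 7.91 − (-0.2383) + 5 = 13.1483.
L₁/L₂ = 10^(0.4(M₂ − M₁)) = 10^(0.4 × (-1.0923)) = 10^(-0.43692) = 0.36566.

L₁/L₂ = 0.3657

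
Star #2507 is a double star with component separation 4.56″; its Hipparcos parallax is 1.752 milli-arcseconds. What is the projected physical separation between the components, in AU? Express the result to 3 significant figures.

d = 1/p = 1/0.001752″ = 570.78 pc.
At distance d (pc), an angle of θ arcsec spans θ·d AU: s = 4.56 × 570.78 = 2602.8 AU.

2600 AU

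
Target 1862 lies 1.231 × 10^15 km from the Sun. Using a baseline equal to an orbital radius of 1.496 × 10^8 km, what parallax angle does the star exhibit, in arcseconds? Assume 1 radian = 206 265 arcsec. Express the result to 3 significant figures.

θ ≈ B/d = (1.496 × 10^8) / (1.231 × 10^15) = 1.2153 × 10^-7 rad.
In arcseconds: 1.2153 × 10^-7 × 206265 = 0.025067″.

0.0251 arcsec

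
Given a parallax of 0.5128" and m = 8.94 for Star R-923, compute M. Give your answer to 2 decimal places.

M = 12.49

d = 1/p = 1/0.5128″ = 1.9501 pc.
m − M = 5 log₁₀(1.9501) − 5 = 1.4503 − 5 = -3.5497.
M = m − (m − M) = 8.94 − (-3.5497) = 12.49.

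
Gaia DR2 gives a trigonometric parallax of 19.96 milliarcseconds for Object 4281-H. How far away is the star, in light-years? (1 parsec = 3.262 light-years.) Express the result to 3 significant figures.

p = 19.96 milliarcseconds = 0.01996 arcsec.
d = 1/p = 1/0.01996 = 50.1 pc.
In light-years: 50.1 × 3.262 = 163.43 ly.

163 light years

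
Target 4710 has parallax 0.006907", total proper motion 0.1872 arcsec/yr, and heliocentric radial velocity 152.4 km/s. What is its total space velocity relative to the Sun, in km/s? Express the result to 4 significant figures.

d = 1/p = 1/0.006907″ = 144.78 pc.
v_t = 4.740 μ d = 4.740 × 0.1872 × 144.78 = 128.47 km/s.
v = √(v_r² + v_t²) = √(152.4² + 128.47²) = √39730.3 = 199.32 km/s.

199.3 km/s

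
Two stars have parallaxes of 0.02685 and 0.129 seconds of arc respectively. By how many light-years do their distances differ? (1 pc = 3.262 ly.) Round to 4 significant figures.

d_A = 1/0.02685″ = 37.244 pc; d_B = 1/0.1290″ = 7.7519 pc.
|d_B − d_A| = |7.7519 − 37.244| = 29.492 pc = 29.492 × 3.262 ly = 96.203 ly.

96.20 ly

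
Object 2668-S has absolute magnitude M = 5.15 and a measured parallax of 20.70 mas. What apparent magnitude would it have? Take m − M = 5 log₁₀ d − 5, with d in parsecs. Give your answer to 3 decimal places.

d = 1/p = 1/0.02070″ = 48.309 pc.
m − M = 5 log₁₀ d − 5 = 5 log₁₀(48.309) − 5 = 8.4201 − 5 = 3.4201.
m = M + (m − M) = 5.15 + 3.4201 = 8.570.

m = 8.570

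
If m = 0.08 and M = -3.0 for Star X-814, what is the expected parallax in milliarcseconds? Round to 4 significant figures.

m − M = 0.08 − (-3.0) = 3.08.
d = 10^((m−M)/5 + 1) = 10^1.616 = 41.305 pc.
p = 1/d = 1/41.305 = 0.02421 arcsec = 24.21 mas.

24.21 mas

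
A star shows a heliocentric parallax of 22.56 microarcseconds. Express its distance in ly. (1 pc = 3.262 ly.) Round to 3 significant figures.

145000 ly

p = 22.56 microarcseconds = 0.00002256 arcsec.
d = 1/p = 1/0.00002256 = 44326 pc.
In light-years: 44326 × 3.262 = 1.4459 × 10^5 ly.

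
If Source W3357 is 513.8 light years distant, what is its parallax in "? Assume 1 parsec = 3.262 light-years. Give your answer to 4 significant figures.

0.006349 "

d = 513.8 ly ÷ 3.262 = 157.51 pc.
p = 1/d = 1/157.51 = 0.0063488 arcsec.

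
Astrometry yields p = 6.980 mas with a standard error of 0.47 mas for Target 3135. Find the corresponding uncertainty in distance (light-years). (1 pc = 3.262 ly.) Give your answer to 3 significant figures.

d = 1/p, so σ_d = σ_p / p².
σ_d = 0.000470 / (0.006980)² = 0.000470 / 0.00004872 = 9.647 pc = 9.647 × 3.262 ly = 31.469 ly.

31.5 ly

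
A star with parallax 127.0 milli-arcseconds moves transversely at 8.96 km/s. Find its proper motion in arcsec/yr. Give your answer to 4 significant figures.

0.2401 arcsec/yr

d = 1/p = 1/0.1270″ = 7.874 pc.
μ = v_t / (4.74 d) = 8.96 / (4.74 × 7.874) = 8.96 / 37.323 = 0.24007 ″/yr.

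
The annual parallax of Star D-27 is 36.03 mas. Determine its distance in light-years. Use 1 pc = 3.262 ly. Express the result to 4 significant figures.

p = 36.03 mas = 0.03603 arcsec.
d = 1/p = 1/0.03603 = 27.755 pc.
In light-years: 27.755 × 3.262 = 90.537 ly.

90.54 light years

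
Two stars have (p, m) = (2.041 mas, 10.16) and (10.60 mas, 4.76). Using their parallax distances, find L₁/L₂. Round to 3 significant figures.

d₁ = 1/p₁ = 1/0.002041″ = 489.96 pc; d₂ = 1/p₂ = 1/0.01060″ = 94.34 pc.
M₁ = m₁ − 5 log₁₀ d₁ + 5 = 10.16 − 13.4508 + 5 = 1.7092.
M₂ = 4.76 − 9.8735 + 5 = -0.1135.
L₁/L₂ = 10^(0.4(M₂ − M₁)) = 10^(0.4 × (-1.8227)) = 10^(-0.72908) = 0.1866.

L₁/L₂ = 0.187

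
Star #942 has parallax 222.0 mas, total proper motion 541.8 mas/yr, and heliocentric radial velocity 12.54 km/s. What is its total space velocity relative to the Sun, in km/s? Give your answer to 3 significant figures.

d = 1/p = 1/0.2220″ = 4.5045 pc.
μ = 541.8 mas/yr = 0.5418 ″/yr.
v_t = 4.740 μ d = 4.740 × 0.5418 × 4.5045 = 11.568 km/s.
v = √(v_r² + v_t²) = √(12.54² + 11.568²) = √291.07 = 17.061 km/s.

17.1 km/s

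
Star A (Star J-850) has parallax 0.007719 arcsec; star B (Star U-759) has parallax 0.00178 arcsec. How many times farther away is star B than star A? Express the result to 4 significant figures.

Since d = 1/p, d_B/d_A = p_A/p_B.
= 0.007719 / 0.00178 = 4.3365.

4.337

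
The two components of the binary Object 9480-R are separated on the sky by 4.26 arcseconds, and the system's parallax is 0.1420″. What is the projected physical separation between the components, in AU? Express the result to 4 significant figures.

30.00 AU

d = 1/p = 1/0.1420″ = 7.0423 pc.
At distance d (pc), an angle of θ arcsec spans θ·d AU: s = 4.26 × 7.0423 = 30 AU.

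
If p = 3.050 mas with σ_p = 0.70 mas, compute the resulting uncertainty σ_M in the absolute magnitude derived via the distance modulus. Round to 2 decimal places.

σ_M = 0.50 mag

M = m − 5 log₁₀ d + 5 = m + 5 log₁₀ p + 5, so ∂M/∂p = 5/(p ln 10).
σ_M = (5/ln 10) · (σ_p/p) = 2.1715 × 0.70/3.050 = 2.1715 × 0.22951 = 0.49838.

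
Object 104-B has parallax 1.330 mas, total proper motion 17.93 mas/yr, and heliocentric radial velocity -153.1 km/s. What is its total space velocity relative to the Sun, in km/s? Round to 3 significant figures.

166 km/s

d = 1/p = 1/0.001330″ = 751.88 pc.
μ = 17.93 mas/yr = 0.01793 ″/yr.
v_t = 4.740 μ d = 4.740 × 0.01793 × 751.88 = 63.901 km/s.
v = √(v_r² + v_t²) = √((-153.1)² + 63.901²) = √27522.9 = 165.9 km/s.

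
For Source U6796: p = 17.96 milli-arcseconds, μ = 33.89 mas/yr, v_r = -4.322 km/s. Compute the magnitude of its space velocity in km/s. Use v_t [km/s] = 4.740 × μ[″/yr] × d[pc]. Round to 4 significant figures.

9.934 km/s

d = 1/p = 1/0.01796″ = 55.679 pc.
μ = 33.89 mas/yr = 0.03389 ″/yr.
v_t = 4.740 μ d = 4.740 × 0.03389 × 55.679 = 8.9442 km/s.
v = √(v_r² + v_t²) = √((-4.322)² + 8.9442²) = √98.6784 = 9.9337 km/s.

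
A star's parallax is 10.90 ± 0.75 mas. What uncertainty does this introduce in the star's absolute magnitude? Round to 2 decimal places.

M = m − 5 log₁₀ d + 5 = m + 5 log₁₀ p + 5, so ∂M/∂p = 5/(p ln 10).
σ_M = (5/ln 10) · (σ_p/p) = 2.1715 × 0.75/10.90 = 2.1715 × 0.068807 = 0.14941.

σ_M = 0.15 mag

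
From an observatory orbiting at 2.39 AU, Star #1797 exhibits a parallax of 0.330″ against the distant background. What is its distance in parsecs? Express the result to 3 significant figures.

With baseline B (in AU) and parallax p (in arcsec), d = B/p parsecs.
d = 2.39 / 0.330 = 7.2424 pc.

7.24 pc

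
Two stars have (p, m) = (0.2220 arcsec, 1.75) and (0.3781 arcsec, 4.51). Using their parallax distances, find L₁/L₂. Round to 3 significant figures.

L₁/L₂ = 36.9

d₁ = 1/p₁ = 1/0.2220″ = 4.5045 pc; d₂ = 1/p₂ = 1/0.3781″ = 2.6448 pc.
M₁ = m₁ − 5 log₁₀ d₁ + 5 = 1.75 − 3.2682 + 5 = 3.4818.
M₂ = 4.51 − 2.1120 + 5 = 7.3980.
L₁/L₂ = 10^(0.4(M₂ − M₁)) = 10^(0.4 × 3.9162) = 10^1.56648 = 36.854.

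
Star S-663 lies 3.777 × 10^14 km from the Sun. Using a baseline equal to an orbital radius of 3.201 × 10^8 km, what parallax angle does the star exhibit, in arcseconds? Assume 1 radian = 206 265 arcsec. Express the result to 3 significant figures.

0.175 arcsec

θ ≈ B/d = (3.201 × 10^8) / (3.777 × 10^14) = 8.4750 × 10^-7 rad.
In arcseconds: 8.4750 × 10^-7 × 206265 = 0.17481″.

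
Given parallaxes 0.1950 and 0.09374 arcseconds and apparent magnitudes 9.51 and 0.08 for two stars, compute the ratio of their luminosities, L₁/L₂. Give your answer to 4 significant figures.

d₁ = 1/p₁ = 1/0.1950″ = 5.1282 pc; d₂ = 1/p₂ = 1/0.09374″ = 10.668 pc.
M₁ = m₁ − 5 log₁₀ d₁ + 5 = 9.51 − 3.5498 + 5 = 10.9602.
M₂ = 0.08 − 5.1404 + 5 = -0.0604.
L₁/L₂ = 10^(0.4(M₂ − M₁)) = 10^(0.4 × (-11.0206)) = 10^(-4.40824) = 0.000039062.

L₁/L₂ = 3.906 × 10^-5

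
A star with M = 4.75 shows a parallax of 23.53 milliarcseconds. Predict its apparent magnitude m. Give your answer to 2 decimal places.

d = 1/p = 1/0.02353″ = 42.499 pc.
m − M = 5 log₁₀ d − 5 = 5 log₁₀(42.499) − 5 = 8.1419 − 5 = 3.1419.
m = M + (m − M) = 4.75 + 3.1419 = 7.89.

m = 7.89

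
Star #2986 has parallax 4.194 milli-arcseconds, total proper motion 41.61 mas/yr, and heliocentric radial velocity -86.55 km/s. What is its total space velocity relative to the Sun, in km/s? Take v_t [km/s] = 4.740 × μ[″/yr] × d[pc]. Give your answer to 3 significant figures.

98.5 km/s

d = 1/p = 1/0.004194″ = 238.44 pc.
μ = 41.61 mas/yr = 0.04161 ″/yr.
v_t = 4.740 μ d = 4.740 × 0.04161 × 238.44 = 47.028 km/s.
v = √(v_r² + v_t²) = √((-86.55)² + 47.028²) = √9702.54 = 98.501 km/s.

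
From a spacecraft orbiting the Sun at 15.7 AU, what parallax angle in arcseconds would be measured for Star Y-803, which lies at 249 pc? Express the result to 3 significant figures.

0.0631 arcsec

p (arcsec) = B (AU) / d (pc).
p = 15.7 / 249 = 0.063052 arcsec.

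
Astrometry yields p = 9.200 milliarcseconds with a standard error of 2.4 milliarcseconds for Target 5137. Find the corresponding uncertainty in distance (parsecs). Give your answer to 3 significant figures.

28.4 pc

d = 1/p, so σ_d = σ_p / p².
σ_d = 0.00240 / (0.009200)² = 0.00240 / 0.00008464 = 28.355 pc.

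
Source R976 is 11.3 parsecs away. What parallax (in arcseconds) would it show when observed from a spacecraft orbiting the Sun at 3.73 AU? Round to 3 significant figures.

p (arcsec) = B (AU) / d (pc).
p = 3.73 / 11.3 = 0.33009 arcsec.

0.330 arcsec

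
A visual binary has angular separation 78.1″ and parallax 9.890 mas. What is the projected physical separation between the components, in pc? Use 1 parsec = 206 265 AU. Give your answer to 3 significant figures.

d = 1/p = 1/0.009890″ = 101.11 pc.
At distance d (pc), an angle of θ arcsec spans θ·d AU: s = 78.1 × 101.11 = 7896.7 AU.
= 7896.7 / 206265 = 0.038284 pc.

0.0383 pc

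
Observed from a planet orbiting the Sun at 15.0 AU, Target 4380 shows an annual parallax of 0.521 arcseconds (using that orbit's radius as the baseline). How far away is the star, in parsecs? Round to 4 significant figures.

With baseline B (in AU) and parallax p (in arcsec), d = B/p parsecs.
d = 15.0 / 0.521 = 28.791 pc.

28.79 pc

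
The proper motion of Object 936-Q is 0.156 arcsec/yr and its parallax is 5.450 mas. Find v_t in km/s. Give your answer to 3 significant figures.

136 km/s

d = 1/p = 1/0.005450″ = 183.49 pc.
v_t = 4.74 × μ × d = 4.74 × 0.156 × 183.49 = 135.68 km/s.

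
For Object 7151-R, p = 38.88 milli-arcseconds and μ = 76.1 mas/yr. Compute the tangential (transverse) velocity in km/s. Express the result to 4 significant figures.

d = 1/p = 1/0.03888″ = 25.72 pc.
μ = 76.1 mas/yr = 0.0761 ″/yr.
v_t = 4.74 × μ × d = 4.74 × 0.0761 × 25.72 = 9.2776 km/s.

9.278 km/s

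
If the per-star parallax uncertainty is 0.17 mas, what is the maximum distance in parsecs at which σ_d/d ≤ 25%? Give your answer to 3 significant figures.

1470 pc

σ_d/d = σ_p/p, so the condition is σ_p/p ≤ 0.25, i.e. p ≥ σ_p/0.25.
p_min = 0.17/0.25 = 0.68 mas = 0.00068 arcsec.
d_max = 1/p_min = 1/0.00068 = 1470.6 pc.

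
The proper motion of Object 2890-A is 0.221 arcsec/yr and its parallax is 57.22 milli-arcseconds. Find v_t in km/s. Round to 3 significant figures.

18.3 km/s

d = 1/p = 1/0.05722″ = 17.476 pc.
v_t = 4.74 × μ × d = 4.74 × 0.221 × 17.476 = 18.307 km/s.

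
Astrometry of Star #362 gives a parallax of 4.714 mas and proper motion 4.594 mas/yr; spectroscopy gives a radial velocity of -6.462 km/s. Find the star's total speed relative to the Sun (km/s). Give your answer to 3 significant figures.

d = 1/p = 1/0.004714″ = 212.13 pc.
μ = 4.594 mas/yr = 0.004594 ″/yr.
v_t = 4.740 μ d = 4.740 × 0.004594 × 212.13 = 4.6192 km/s.
v = √(v_r² + v_t²) = √((-6.462)² + 4.6192²) = √63.0945 = 7.9432 km/s.

7.94 km/s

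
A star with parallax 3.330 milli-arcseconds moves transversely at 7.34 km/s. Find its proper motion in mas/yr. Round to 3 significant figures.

d = 1/p = 1/0.003330″ = 300.3 pc.
μ = v_t / (4.74 d) = 7.34 / (4.74 × 300.3) = 7.34 / 1423.4 = 0.0051567 ″/yr = 5.1567 mas/yr.

5.16 mas/yr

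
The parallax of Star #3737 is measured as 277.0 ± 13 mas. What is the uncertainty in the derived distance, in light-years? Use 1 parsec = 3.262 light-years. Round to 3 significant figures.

0.553 ly

d = 1/p, so σ_d = σ_p / p².
σ_d = 0.0130 / (0.2770)² = 0.0130 / 0.076729 = 0.16943 pc = 0.16943 × 3.262 ly = 0.55268 ly.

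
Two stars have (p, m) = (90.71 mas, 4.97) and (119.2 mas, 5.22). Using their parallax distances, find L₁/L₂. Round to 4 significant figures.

d₁ = 1/p₁ = 1/0.09071″ = 11.024 pc; d₂ = 1/p₂ = 1/0.1192″ = 8.3893 pc.
M₁ = m₁ − 5 log₁₀ d₁ + 5 = 4.97 − 5.2117 + 5 = 4.7583.
M₂ = 5.22 − 4.6186 + 5 = 5.6014.
L₁/L₂ = 10^(0.4(M₂ − M₁)) = 10^(0.4 × 0.8431) = 10^0.33724 = 2.1739.

L₁/L₂ = 2.174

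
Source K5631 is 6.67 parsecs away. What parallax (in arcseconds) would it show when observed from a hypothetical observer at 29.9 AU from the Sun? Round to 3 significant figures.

p (arcsec) = B (AU) / d (pc).
p = 29.9 / 6.67 = 4.4828 arcsec.

4.48 arcsec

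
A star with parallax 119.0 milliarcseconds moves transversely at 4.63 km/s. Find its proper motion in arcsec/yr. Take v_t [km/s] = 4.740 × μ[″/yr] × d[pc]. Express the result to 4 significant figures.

0.1162 arcsec/yr

d = 1/p = 1/0.1190″ = 8.4034 pc.
μ = v_t / (4.74 d) = 4.63 / (4.74 × 8.4034) = 4.63 / 39.832 = 0.11624 ″/yr.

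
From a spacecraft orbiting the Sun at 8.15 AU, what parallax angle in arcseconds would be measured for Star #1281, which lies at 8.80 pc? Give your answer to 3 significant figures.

p (arcsec) = B (AU) / d (pc).
p = 8.15 / 8.80 = 0.92614 arcsec.

0.926 arcsec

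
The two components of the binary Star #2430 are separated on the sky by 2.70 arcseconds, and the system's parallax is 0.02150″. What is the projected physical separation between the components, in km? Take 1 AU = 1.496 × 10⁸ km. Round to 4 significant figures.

d = 1/p = 1/0.02150″ = 46.512 pc.
At distance d (pc), an angle of θ arcsec spans θ·d AU: s = 2.70 × 46.512 = 125.58 AU.
= 125.58 × 1.496 × 10⁸ km = 1.8787 × 10^10 km.

1.879 × 10^10 km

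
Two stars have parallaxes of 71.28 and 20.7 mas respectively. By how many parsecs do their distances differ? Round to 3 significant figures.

34.3 pc

d_A = 1/0.07128″ = 14.029 pc; d_B = 1/0.02070″ = 48.309 pc.
|d_B − d_A| = |48.309 − 14.029| = 34.28 pc.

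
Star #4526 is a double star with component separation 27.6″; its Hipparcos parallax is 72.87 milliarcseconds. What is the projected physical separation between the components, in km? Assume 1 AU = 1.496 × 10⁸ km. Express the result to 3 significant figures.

5.67 × 10^10 km

d = 1/p = 1/0.07287″ = 13.723 pc.
At distance d (pc), an angle of θ arcsec spans θ·d AU: s = 27.6 × 13.723 = 378.75 AU.
= 378.75 × 1.496 × 10⁸ km = 5.6661 × 10^10 km.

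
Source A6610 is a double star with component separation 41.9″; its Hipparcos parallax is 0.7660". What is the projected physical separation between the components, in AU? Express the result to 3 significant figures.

d = 1/p = 1/0.7660″ = 1.3055 pc.
At distance d (pc), an angle of θ arcsec spans θ·d AU: s = 41.9 × 1.3055 = 54.7 AU.

54.7 AU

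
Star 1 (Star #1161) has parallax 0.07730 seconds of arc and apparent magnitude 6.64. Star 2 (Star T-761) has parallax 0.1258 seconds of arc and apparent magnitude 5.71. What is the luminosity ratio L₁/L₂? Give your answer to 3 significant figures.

L₁/L₂ = 1.12

d₁ = 1/p₁ = 1/0.07730″ = 12.937 pc; d₂ = 1/p₂ = 1/0.1258″ = 7.9491 pc.
M₁ = m₁ − 5 log₁₀ d₁ + 5 = 6.64 − 5.5592 + 5 = 6.0808.
M₂ = 5.71 − 4.5016 + 5 = 6.2084.
L₁/L₂ = 10^(0.4(M₂ − M₁)) = 10^(0.4 × 0.1276) = 10^0.05104 = 1.1247.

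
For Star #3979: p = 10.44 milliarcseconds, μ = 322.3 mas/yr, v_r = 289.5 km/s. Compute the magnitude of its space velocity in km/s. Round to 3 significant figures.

d = 1/p = 1/0.01044″ = 95.785 pc.
μ = 322.3 mas/yr = 0.3223 ″/yr.
v_t = 4.740 μ d = 4.740 × 0.3223 × 95.785 = 146.33 km/s.
v = √(v_r² + v_t²) = √(289.5² + 146.33²) = √105223 = 324.38 km/s.

324 km/s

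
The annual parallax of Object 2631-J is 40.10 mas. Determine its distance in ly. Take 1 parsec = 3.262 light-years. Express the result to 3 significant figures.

81.3 ly

p = 40.10 mas = 0.04010 arcsec.
d = 1/p = 1/0.04010 = 24.938 pc.
In light-years: 24.938 × 3.262 = 81.348 ly.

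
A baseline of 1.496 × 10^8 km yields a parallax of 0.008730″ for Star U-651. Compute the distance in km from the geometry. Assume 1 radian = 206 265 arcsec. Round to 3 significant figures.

3.53 × 10^15 km

θ = 0.008730″ = 0.008730/206265 = 4.2324 × 10^-8 rad.
d = B/θ = (1.496 × 10^8) / (4.2324 × 10^-8) = 3.5346 × 10^15 km.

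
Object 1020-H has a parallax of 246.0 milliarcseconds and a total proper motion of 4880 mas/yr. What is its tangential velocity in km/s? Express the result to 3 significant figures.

94.0 km/s

d = 1/p = 1/0.2460″ = 4.065 pc.
μ = 4880 mas/yr = 4.88 ″/yr.
v_t = 4.74 × μ × d = 4.74 × 4.88 × 4.065 = 94.028 km/s.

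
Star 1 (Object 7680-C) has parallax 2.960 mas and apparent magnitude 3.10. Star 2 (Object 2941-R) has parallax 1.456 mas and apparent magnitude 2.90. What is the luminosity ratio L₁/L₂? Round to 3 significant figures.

d₁ = 1/p₁ = 1/0.002960″ = 337.84 pc; d₂ = 1/p₂ = 1/0.001456″ = 686.81 pc.
M₁ = m₁ − 5 log₁₀ d₁ + 5 = 3.10 − 12.6436 + 5 = -4.5436.
M₂ = 2.90 − 14.1842 + 5 = -6.2842.
L₁/L₂ = 10^(0.4(M₂ − M₁)) = 10^(0.4 × (-1.7406)) = 10^(-0.69624) = 0.20126.

L₁/L₂ = 0.201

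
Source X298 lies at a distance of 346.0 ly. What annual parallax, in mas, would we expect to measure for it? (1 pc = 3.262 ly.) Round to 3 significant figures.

9.43 mas

d = 346.0 ly ÷ 3.262 = 106.07 pc.
p = 1/d = 1/106.07 = 0.0094277 arcsec.
= 0.0094277 × 1000 = 9.4277 mas.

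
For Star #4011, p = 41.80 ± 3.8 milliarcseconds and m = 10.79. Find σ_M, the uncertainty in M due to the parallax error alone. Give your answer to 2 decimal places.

σ_M = 0.20 mag

M = m − 5 log₁₀ d + 5 = m + 5 log₁₀ p + 5, so ∂M/∂p = 5/(p ln 10).
σ_M = (5/ln 10) · (σ_p/p) = 2.1715 × 3.8/41.80 = 2.1715 × 0.090909 = 0.19741.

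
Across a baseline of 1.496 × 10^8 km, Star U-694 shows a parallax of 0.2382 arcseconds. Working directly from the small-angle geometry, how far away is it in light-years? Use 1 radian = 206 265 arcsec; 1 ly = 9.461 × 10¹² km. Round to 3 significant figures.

13.7 ly

θ = 0.2382″ = 0.2382/206265 = 1.1548 × 10^-6 rad.
d = B/θ = (1.496 × 10^8) / (1.1548 × 10^-6) = 1.2955 × 10^14 km = (1.2955 × 10^14) / (9.461 × 10^12) ly = 13.693 ly.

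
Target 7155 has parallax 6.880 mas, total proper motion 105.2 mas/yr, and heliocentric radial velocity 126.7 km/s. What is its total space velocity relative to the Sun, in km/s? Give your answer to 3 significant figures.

d = 1/p = 1/0.006880″ = 145.35 pc.
μ = 105.2 mas/yr = 0.1052 ″/yr.
v_t = 4.740 μ d = 4.740 × 0.1052 × 145.35 = 72.478 km/s.
v = √(v_r² + v_t²) = √(126.7² + 72.478²) = √21306 = 145.97 km/s.

146 km/s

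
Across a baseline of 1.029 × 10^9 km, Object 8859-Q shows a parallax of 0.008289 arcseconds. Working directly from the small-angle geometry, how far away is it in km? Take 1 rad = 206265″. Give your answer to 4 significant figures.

2.561 × 10^16 km

θ = 0.008289″ = 0.008289/206265 = 4.0186 × 10^-8 rad.
d = B/θ = (1.029 × 10^9) / (4.0186 × 10^-8) = 2.5606 × 10^16 km.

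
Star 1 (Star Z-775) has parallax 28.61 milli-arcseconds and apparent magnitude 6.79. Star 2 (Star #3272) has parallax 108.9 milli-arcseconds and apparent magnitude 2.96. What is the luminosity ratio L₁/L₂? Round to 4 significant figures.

d₁ = 1/p₁ = 1/0.02861″ = 34.953 pc; d₂ = 1/p₂ = 1/0.1089″ = 9.1827 pc.
M₁ = m₁ − 5 log₁₀ d₁ + 5 = 6.79 − 7.7174 + 5 = 4.0726.
M₂ = 2.96 − 4.8149 + 5 = 3.1451.
L₁/L₂ = 10^(0.4(M₂ − M₁)) = 10^(0.4 × (-0.9275)) = 10^(-0.37100) = 0.4256.

L₁/L₂ = 0.4256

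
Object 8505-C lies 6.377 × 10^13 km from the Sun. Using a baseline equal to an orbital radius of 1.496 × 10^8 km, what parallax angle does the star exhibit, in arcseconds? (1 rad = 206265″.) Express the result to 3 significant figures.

0.484 arcsec

θ ≈ B/d = (1.496 × 10^8) / (6.377 × 10^13) = 2.3459 × 10^-6 rad.
In arcseconds: 2.3459 × 10^-6 × 206265 = 0.48388″.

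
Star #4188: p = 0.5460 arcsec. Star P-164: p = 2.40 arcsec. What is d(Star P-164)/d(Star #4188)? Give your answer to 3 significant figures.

Since d = 1/p, d_B/d_A = p_A/p_B.
= 0.5460 / 2.40 = 0.2275.

0.228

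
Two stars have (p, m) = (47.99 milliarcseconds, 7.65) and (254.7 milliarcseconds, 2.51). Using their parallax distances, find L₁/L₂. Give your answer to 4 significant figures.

L₁/L₂ = 0.2476

d₁ = 1/p₁ = 1/0.04799″ = 20.838 pc; d₂ = 1/p₂ = 1/0.2547″ = 3.9262 pc.
M₁ = m₁ − 5 log₁₀ d₁ + 5 = 7.65 − 6.5943 + 5 = 6.0557.
M₂ = 2.51 − 2.9699 + 5 = 4.5401.
L₁/L₂ = 10^(0.4(M₂ − M₁)) = 10^(0.4 × (-1.5156)) = 10^(-0.60624) = 0.24761.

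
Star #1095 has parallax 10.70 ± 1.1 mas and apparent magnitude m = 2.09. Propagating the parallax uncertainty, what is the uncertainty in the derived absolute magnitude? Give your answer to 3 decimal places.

σ_M = 0.223 mag

M = m − 5 log₁₀ d + 5 = m + 5 log₁₀ p + 5, so ∂M/∂p = 5/(p ln 10).
σ_M = (5/ln 10) · (σ_p/p) = 2.1715 × 1.1/10.70 = 2.1715 × 0.1028 = 0.22323.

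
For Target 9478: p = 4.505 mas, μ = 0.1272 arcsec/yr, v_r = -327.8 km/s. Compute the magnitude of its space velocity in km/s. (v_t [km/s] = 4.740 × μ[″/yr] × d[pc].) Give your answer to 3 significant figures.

354 km/s

d = 1/p = 1/0.004505″ = 221.98 pc.
v_t = 4.740 μ d = 4.740 × 0.1272 × 221.98 = 133.84 km/s.
v = √(v_r² + v_t²) = √((-327.8)² + 133.84²) = √125366 = 354.07 km/s.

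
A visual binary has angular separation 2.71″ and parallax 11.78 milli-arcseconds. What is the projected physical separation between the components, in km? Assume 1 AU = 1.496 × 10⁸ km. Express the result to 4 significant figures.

3.442 × 10^10 km

d = 1/p = 1/0.01178″ = 84.89 pc.
At distance d (pc), an angle of θ arcsec spans θ·d AU: s = 2.71 × 84.89 = 230.05 AU.
= 230.05 × 1.496 × 10⁸ km = 3.4415 × 10^10 km.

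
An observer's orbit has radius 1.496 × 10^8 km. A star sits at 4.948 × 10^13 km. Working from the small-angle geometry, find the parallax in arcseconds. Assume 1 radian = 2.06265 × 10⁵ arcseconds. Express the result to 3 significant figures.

0.624 arcsec

θ ≈ B/d = (1.496 × 10^8) / (4.948 × 10^13) = 3.0234 × 10^-6 rad.
In arcseconds: 3.0234 × 10^-6 × 206265 = 0.62362″.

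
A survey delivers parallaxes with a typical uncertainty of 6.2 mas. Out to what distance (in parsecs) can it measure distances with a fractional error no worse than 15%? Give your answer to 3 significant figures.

24.2 pc

σ_d/d = σ_p/p, so the condition is σ_p/p ≤ 0.15, i.e. p ≥ σ_p/0.15.
p_min = 6.2/0.15 = 41.333 mas = 0.041333 arcsec.
d_max = 1/p_min = 1/0.041333 = 24.194 pc.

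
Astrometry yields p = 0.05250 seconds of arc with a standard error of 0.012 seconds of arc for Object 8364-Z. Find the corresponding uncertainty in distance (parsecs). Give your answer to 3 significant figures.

d = 1/p, so σ_d = σ_p / p².
σ_d = 0.0120 / (0.05250)² = 0.0120 / 0.0027563 = 4.3537 pc.

4.35 pc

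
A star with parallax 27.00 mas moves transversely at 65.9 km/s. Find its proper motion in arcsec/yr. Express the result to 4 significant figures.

0.3754 arcsec/yr

d = 1/p = 1/0.02700″ = 37.037 pc.
μ = v_t / (4.74 d) = 65.9 / (4.74 × 37.037) = 65.9 / 175.56 = 0.37537 ″/yr.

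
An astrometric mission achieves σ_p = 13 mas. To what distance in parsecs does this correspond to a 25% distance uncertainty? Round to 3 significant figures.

19.2 pc

σ_d/d = σ_p/p, so the condition is σ_p/p ≤ 0.25, i.e. p ≥ σ_p/0.25.
p_min = 13/0.25 = 52 mas = 0.052 arcsec.
d_max = 1/p_min = 1/0.052 = 19.231 pc.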